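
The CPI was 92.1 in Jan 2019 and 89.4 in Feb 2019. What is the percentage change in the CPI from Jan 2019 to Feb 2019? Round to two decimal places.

Change = (89.4 − 92.1) / 92.1 × 100
       = -2.7 / 92.1 × 100 = -2.9316%

-2.93%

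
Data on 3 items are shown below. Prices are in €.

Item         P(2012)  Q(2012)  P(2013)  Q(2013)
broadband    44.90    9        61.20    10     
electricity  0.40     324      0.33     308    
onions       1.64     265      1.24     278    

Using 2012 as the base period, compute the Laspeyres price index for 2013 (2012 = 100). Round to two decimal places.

101.86

Laspeyres price index uses base-period quantities as weights.
ΣP(2013)·Q(2012) = 61.20×9 + 0.33×324 + 1.24×265 = 550.8 + 106.92 + 328.6 = 986.32
ΣP(2012)·Q(2012) = 44.90×9 + 0.40×324 + 1.64×265 = 404.1 + 129.6 + 434.6 = 968.3
Index = 986.32 / 968.3 × 100 = 101.8610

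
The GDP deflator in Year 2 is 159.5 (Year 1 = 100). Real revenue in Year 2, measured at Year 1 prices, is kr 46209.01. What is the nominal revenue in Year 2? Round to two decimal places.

Nominal = Real × (Index/100) = 46209.01 × (159.5/100)
        = 46209.01 × 1.595 = 73703.3709

73703.37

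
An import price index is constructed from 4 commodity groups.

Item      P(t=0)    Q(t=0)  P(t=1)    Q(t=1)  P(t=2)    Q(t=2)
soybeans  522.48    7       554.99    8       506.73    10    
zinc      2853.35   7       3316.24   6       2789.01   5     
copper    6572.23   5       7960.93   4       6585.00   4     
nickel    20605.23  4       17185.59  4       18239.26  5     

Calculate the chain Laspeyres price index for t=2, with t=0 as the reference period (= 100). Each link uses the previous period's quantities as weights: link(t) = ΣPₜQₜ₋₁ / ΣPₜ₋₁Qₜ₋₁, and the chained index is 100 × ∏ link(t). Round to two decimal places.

Link t=0→t=1:
ΣP(t=1)Q(t=0) = 554.99×7 + 3316.24×7 + 7960.93×5 + 17185.59×4 = 3884.93 + 23213.68 + 39804.65 + 68742.36 = 135645.62
ΣP(t=0)Q(t=0) = 522.48×7 + 2853.35×7 + 6572.23×5 + 20605.23×4 = 3657.36 + 19973.45 + 32861.15 + 82420.92 = 138912.88
link = 135645.62/138912.88 = 0.976480
Link t=1→t=2:
ΣP(t=2)Q(t=1) = 506.73×8 + 2789.01×6 + 6585.00×4 + 18239.26×4 = 4053.84 + 16734.06 + 26340 + 72957.04 = 120084.94
ΣP(t=1)Q(t=1) = 554.99×8 + 3316.24×6 + 7960.93×4 + 17185.59×4 = 4439.92 + 19897.44 + 31843.72 + 68742.36 = 124923.44
link = 120084.94/124923.44 = 0.961268
Chained index = 100 × 0.976480 × 0.961268 = 93.8659

93.87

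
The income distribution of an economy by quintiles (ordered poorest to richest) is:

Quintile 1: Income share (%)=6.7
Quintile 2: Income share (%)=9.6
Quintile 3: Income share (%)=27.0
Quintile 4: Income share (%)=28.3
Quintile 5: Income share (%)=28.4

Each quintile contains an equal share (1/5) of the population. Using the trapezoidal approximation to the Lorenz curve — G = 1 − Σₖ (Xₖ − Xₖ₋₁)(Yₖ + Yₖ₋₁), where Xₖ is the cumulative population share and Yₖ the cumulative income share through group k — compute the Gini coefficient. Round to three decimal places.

Cumulative income shares Yₖ: 0.0670, 0.1630, 0.4330, 0.7160, 1.0000
Σ (Xₖ−Xₖ₋₁)(Yₖ+Yₖ₋₁) = (1/5)(0.0670+0.0000) + (1/5)(0.1630+0.0670) + (1/5)(0.4330+0.1630) + (1/5)(0.7160+0.4330) + (1/5)(1.0000+0.7160)
  = 0.0134 + 0.0460 + 0.1192 + 0.2298 + 0.3432 = 0.7516
G = 1 − 0.7516 = 0.2484

0.248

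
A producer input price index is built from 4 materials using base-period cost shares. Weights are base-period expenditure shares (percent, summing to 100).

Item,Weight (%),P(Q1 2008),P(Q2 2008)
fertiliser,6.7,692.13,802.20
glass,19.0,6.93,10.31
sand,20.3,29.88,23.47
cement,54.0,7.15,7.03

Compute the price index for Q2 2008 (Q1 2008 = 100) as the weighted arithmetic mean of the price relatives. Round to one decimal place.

105.1

fertiliser: 6.7 × (802.20/692.13) = 6.7 × 1.159031 = 7.7655
glass: 19.0 × (10.31/6.93) = 19.0 × 1.487734 = 28.2670
sand: 20.3 × (23.47/29.88) = 20.3 × 0.785475 = 15.9451
cement: 54.0 × (7.03/7.15) = 54.0 × 0.983217 = 53.0937
Index = Σ wᵢ·(p₁ᵢ/p₀ᵢ) = 7.7655 + 28.2670 + 15.9451 + 53.0937 = 105.0713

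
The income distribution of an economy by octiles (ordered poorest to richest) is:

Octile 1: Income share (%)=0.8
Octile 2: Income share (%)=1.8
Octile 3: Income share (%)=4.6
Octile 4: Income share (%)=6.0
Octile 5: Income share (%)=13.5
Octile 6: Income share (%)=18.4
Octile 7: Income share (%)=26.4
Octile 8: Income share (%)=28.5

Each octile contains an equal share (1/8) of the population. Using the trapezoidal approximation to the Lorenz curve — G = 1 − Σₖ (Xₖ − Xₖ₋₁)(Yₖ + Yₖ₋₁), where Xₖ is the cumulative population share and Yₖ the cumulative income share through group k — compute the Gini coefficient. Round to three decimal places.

0.457

Cumulative income shares Yₖ: 0.0080, 0.0260, 0.0720, 0.1320, 0.2670, 0.4510, 0.7150, 1.0000
Σ (Xₖ−Xₖ₋₁)(Yₖ+Yₖ₋₁) = (1/8)(0.0080+0.0000) + (1/8)(0.0260+0.0080) + (1/8)(0.0720+0.0260) + (1/8)(0.1320+0.0720) + (1/8)(0.2670+0.1320) + (1/8)(0.4510+0.2670) + (1/8)(0.7150+0.4510) + (1/8)(1.0000+0.7150)
  = 0.0010 + 0.0043 + 0.0123 + 0.0255 + 0.0499 + 0.0897 + 0.1458 + 0.2144 = 0.5428
G = 1 − 0.5428 = 0.4572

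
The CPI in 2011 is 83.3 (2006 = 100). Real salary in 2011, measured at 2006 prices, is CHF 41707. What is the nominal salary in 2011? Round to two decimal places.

34741.93

Nominal = Real × (Index/100) = 41707 × (83.3/100)
        = 41707 × 0.833 = 34741.9310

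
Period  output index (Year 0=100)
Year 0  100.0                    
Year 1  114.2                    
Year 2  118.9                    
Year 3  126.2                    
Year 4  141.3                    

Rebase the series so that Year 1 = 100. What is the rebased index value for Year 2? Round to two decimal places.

104.12

Rebased(Year 2) = 118.9 / 114.2 × 100 = 104.1156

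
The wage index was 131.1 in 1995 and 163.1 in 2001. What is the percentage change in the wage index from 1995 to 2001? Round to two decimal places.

Change = (163.1 − 131.1) / 131.1 × 100
       = 32.0 / 131.1 × 100 = 24.4088%

24.41%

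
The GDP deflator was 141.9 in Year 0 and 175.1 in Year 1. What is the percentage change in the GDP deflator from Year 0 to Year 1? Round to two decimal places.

Change = (175.1 − 141.9) / 141.9 × 100
       = 33.2 / 141.9 × 100 = 23.3968%

23.40%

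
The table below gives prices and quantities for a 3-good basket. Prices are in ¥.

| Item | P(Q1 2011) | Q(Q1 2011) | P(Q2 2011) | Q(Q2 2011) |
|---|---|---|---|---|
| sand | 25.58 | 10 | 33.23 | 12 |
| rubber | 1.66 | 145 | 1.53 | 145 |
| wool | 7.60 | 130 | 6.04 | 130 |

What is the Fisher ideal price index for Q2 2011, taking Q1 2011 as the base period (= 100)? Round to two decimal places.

90.88

Laspeyres component (base-period weights):
ΣP(Q2 2011)Q(Q1 2011) = 33.23×10 + 1.53×145 + 6.04×130 = 332.3 + 221.85 + 785.2 = 1339.35
ΣP(Q1 2011)Q(Q1 2011) = 25.58×10 + 1.66×145 + 7.60×130 = 255.8 + 240.7 + 988 = 1484.5
L = 1339.35 / 1484.5 × 100 = 90.2223
Paasche component (current-period weights):
ΣP(Q2 2011)Q(Q2 2011) = 33.23×12 + 1.53×145 + 6.04×130 = 398.76 + 221.85 + 785.2 = 1405.81
ΣP(Q1 2011)Q(Q2 2011) = 25.58×12 + 1.66×145 + 7.60×130 = 306.96 + 240.7 + 988 = 1535.66
P = 1405.81 / 1535.66 × 100 = 91.5444
Fisher = √(L × P) = √(90.2223 × 91.5444) = 90.8809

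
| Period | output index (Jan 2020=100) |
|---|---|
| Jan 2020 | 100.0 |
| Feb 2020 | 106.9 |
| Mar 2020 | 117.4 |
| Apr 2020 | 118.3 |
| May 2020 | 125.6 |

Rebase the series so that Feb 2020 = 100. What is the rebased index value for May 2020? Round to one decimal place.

Rebased(May 2020) = 125.6 / 106.9 × 100 = 117.4930

117.5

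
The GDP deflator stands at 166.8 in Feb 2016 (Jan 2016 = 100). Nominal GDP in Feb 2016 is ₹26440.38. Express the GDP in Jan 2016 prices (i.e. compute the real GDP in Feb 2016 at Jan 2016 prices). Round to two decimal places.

15851.55

Real = Nominal ÷ (Index/100) = 26440.38 ÷ (166.8/100)
     = 26440.38 ÷ 1.668 = 15851.5468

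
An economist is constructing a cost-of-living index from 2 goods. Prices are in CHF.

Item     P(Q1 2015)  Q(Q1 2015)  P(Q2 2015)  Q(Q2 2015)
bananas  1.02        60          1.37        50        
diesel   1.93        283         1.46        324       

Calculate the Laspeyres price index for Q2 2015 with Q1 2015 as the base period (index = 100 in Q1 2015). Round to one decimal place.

Laspeyres price index uses base-period quantities as weights.
ΣP(Q2 2015)·Q(Q1 2015) = 1.37×60 + 1.46×283 = 82.2 + 413.18 = 495.38
ΣP(Q1 2015)·Q(Q1 2015) = 1.02×60 + 1.93×283 = 61.2 + 546.19 = 607.39
Index = 495.38 / 607.39 × 100 = 81.5588

81.6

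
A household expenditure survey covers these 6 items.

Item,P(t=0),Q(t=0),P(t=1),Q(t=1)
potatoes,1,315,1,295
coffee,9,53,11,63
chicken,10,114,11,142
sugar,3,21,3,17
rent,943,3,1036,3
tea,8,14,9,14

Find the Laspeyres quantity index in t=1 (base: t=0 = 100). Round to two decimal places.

106.85

Laspeyres quantity index uses base-period prices as weights.
ΣP(t=0)·Q(t=1) = 1×295 + 9×63 + 10×142 + 3×17 + 943×3 + 8×14 = 295 + 567 + 1420 + 51 + 2829 + 112 = 5274
ΣP(t=0)·Q(t=0) = 1×315 + 9×53 + 10×114 + 3×21 + 943×3 + 8×14 = 315 + 477 + 1140 + 63 + 2829 + 112 = 4936
Index = 5274 / 4936 × 100 = 106.8476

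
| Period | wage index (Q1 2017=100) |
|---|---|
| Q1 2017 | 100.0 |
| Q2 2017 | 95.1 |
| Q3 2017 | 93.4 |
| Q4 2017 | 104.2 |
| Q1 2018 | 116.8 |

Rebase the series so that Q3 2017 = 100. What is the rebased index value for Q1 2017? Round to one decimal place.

107.1

Rebased(Q1 2017) = 100.0 / 93.4 × 100 = 107.0664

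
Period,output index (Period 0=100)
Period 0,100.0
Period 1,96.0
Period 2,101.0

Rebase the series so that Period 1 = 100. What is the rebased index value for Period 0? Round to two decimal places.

104.17

Rebased(Period 0) = 100.0 / 96.0 × 100 = 104.1667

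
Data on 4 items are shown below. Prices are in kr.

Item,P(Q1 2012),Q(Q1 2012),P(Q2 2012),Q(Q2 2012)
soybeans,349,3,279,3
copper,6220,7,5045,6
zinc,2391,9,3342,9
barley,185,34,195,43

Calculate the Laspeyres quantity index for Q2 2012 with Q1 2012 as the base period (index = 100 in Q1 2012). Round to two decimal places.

93.71

Laspeyres quantity index uses base-period prices as weights.
ΣP(Q1 2012)·Q(Q2 2012) = 349×3 + 6220×6 + 2391×9 + 185×43 = 1047 + 37320 + 21519 + 7955 = 67841
ΣP(Q1 2012)·Q(Q1 2012) = 349×3 + 6220×7 + 2391×9 + 185×34 = 1047 + 43540 + 21519 + 6290 = 72396
Index = 67841 / 72396 × 100 = 93.7082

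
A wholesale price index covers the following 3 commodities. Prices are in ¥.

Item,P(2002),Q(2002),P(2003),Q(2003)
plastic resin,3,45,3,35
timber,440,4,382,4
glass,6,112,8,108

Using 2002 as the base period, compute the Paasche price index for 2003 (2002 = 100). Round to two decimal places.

99.36

Paasche price index uses current-period quantities as weights.
ΣP(2003)·Q(2003) = 3×35 + 382×4 + 8×108 = 105 + 1528 + 864 = 2497
ΣP(2002)·Q(2003) = 3×35 + 440×4 + 6×108 = 105 + 1760 + 648 = 2513
Index = 2497 / 2513 × 100 = 99.3633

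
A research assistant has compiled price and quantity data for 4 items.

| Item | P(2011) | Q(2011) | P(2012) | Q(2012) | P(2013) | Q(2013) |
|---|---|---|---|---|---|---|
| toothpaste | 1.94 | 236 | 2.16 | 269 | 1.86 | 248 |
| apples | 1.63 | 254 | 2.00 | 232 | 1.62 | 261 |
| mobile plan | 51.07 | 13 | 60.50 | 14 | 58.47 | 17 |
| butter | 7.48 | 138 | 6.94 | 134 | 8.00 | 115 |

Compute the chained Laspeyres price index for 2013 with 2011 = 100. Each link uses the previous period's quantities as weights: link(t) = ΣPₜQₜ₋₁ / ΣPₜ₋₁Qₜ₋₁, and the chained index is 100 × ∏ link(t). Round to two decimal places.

Link 2011→2012:
ΣP(2012)Q(2011) = 2.16×236 + 2.00×254 + 60.50×13 + 6.94×138 = 509.76 + 508 + 786.5 + 957.72 = 2761.98
ΣP(2011)Q(2011) = 1.94×236 + 1.63×254 + 51.07×13 + 7.48×138 = 457.84 + 414.02 + 663.91 + 1032.24 = 2568.01
link = 2761.98/2568.01 = 1.075533
Link 2012→2013:
ΣP(2013)Q(2012) = 1.86×269 + 1.62×232 + 58.47×14 + 8.00×134 = 500.34 + 375.84 + 818.58 + 1072 = 2766.76
ΣP(2012)Q(2012) = 2.16×269 + 2.00×232 + 60.50×14 + 6.94×134 = 581.04 + 464 + 847 + 929.96 = 2822
link = 2766.76/2822 = 0.980425
Chained index = 100 × 1.075533 × 0.980425 = 105.4480

105.45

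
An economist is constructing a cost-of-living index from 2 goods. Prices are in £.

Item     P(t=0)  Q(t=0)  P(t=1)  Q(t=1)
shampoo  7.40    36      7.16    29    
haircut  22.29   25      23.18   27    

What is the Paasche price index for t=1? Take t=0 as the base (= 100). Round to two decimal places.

102.09

Paasche price index uses current-period quantities as weights.
ΣP(t=1)·Q(t=1) = 7.16×29 + 23.18×27 = 207.64 + 625.86 = 833.5
ΣP(t=0)·Q(t=1) = 7.40×29 + 22.29×27 = 214.6 + 601.83 = 816.43
Index = 833.5 / 816.43 × 100 = 102.0908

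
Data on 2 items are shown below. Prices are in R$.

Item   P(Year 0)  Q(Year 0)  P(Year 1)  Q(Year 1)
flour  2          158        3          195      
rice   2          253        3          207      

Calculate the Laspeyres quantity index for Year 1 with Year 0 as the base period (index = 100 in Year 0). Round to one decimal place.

Laspeyres quantity index uses base-period prices as weights.
ΣP(Year 0)·Q(Year 1) = 2×195 + 2×207 = 390 + 414 = 804
ΣP(Year 0)·Q(Year 0) = 2×158 + 2×253 = 316 + 506 = 822
Index = 804 / 822 × 100 = 97.8102

97.8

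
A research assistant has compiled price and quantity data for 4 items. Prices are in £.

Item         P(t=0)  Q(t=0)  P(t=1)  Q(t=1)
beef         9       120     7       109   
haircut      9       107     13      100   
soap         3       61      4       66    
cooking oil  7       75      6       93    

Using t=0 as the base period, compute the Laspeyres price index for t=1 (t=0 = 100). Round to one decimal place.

Laspeyres price index uses base-period quantities as weights.
ΣP(t=1)·Q(t=0) = 7×120 + 13×107 + 4×61 + 6×75 = 840 + 1391 + 244 + 450 = 2925
ΣP(t=0)·Q(t=0) = 9×120 + 9×107 + 3×61 + 7×75 = 1080 + 963 + 183 + 525 = 2751
Index = 2925 / 2751 × 100 = 106.3250

106.3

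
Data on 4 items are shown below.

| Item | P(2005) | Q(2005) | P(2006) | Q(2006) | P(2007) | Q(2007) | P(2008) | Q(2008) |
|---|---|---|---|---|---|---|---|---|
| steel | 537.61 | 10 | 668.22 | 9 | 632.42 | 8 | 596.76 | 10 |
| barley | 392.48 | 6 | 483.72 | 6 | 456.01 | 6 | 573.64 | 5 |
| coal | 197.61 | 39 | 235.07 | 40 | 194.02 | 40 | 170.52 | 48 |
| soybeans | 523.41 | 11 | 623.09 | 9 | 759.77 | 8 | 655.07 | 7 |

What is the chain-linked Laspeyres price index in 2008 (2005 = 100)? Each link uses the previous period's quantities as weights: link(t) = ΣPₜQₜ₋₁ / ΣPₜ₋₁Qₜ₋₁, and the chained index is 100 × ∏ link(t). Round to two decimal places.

Link 2005→2006:
ΣP(2006)Q(2005) = 668.22×10 + 483.72×6 + 235.07×39 + 623.09×11 = 6682.2 + 2902.32 + 9167.73 + 6853.99 = 25606.24
ΣP(2005)Q(2005) = 537.61×10 + 392.48×6 + 197.61×39 + 523.41×11 = 5376.1 + 2354.88 + 7706.79 + 5757.51 = 21195.28
link = 25606.24/21195.28 = 1.208110
Link 2006→2007:
ΣP(2007)Q(2006) = 632.42×9 + 456.01×6 + 194.02×40 + 759.77×9 = 5691.78 + 2736.06 + 7760.8 + 6837.93 = 23026.57
ΣP(2006)Q(2006) = 668.22×9 + 483.72×6 + 235.07×40 + 623.09×9 = 6013.98 + 2902.32 + 9402.8 + 5607.81 = 23926.91
link = 23026.57/23926.91 = 0.962371
Link 2007→2008:
ΣP(2008)Q(2007) = 596.76×8 + 573.64×6 + 170.52×40 + 655.07×8 = 4774.08 + 3441.84 + 6820.8 + 5240.56 = 20277.28
ΣP(2007)Q(2007) = 632.42×8 + 456.01×6 + 194.02×40 + 759.77×8 = 5059.36 + 2736.06 + 7760.8 + 6078.16 = 21634.38
link = 20277.28/21634.38 = 0.937271
Chained index = 100 × 1.208110 × 0.962371 × 0.937271 = 108.9719

108.97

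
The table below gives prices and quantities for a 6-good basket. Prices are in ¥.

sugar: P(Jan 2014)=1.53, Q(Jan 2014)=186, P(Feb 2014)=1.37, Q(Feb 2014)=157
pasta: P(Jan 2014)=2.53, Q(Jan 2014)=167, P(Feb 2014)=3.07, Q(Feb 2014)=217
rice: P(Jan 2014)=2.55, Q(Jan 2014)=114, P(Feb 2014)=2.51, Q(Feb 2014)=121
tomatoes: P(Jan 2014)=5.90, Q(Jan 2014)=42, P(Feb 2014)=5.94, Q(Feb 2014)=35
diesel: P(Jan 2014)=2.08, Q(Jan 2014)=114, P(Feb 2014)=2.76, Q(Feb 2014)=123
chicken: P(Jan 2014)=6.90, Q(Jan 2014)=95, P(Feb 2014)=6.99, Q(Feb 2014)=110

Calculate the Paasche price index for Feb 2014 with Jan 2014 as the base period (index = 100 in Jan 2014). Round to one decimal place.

Paasche price index uses current-period quantities as weights.
ΣP(Feb 2014)·Q(Feb 2014) = 1.37×157 + 3.07×217 + 2.51×121 + 5.94×35 + 2.76×123 + 6.99×110 = 215.09 + 666.19 + 303.71 + 207.9 + 339.48 + 768.9 = 2501.27
ΣP(Jan 2014)·Q(Feb 2014) = 1.53×157 + 2.53×217 + 2.55×121 + 5.90×35 + 2.08×123 + 6.90×110 = 240.21 + 549.01 + 308.55 + 206.5 + 255.84 + 759 = 2319.11
Index = 2501.27 / 2319.11 × 100 = 107.8547

107.9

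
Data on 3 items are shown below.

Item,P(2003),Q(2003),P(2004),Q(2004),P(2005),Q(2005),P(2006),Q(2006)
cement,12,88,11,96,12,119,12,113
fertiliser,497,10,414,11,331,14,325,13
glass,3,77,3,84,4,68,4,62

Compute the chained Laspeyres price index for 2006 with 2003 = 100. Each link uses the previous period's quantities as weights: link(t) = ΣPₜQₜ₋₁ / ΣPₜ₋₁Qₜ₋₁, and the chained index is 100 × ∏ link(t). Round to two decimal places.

73.67

Link 2003→2004:
ΣP(2004)Q(2003) = 11×88 + 414×10 + 3×77 = 968 + 4140 + 231 = 5339
ΣP(2003)Q(2003) = 12×88 + 497×10 + 3×77 = 1056 + 4970 + 231 = 6257
link = 5339/6257 = 0.853284
Link 2004→2005:
ΣP(2005)Q(2004) = 12×96 + 331×11 + 4×84 = 1152 + 3641 + 336 = 5129
ΣP(2004)Q(2004) = 11×96 + 414×11 + 3×84 = 1056 + 4554 + 252 = 5862
link = 5129/5862 = 0.874957
Link 2005→2006:
ΣP(2006)Q(2005) = 12×119 + 325×14 + 4×68 = 1428 + 4550 + 272 = 6250
ΣP(2005)Q(2005) = 12×119 + 331×14 + 4×68 = 1428 + 4634 + 272 = 6334
link = 6250/6334 = 0.986738
Chained index = 100 × 0.853284 × 0.874957 × 0.986738 = 73.6686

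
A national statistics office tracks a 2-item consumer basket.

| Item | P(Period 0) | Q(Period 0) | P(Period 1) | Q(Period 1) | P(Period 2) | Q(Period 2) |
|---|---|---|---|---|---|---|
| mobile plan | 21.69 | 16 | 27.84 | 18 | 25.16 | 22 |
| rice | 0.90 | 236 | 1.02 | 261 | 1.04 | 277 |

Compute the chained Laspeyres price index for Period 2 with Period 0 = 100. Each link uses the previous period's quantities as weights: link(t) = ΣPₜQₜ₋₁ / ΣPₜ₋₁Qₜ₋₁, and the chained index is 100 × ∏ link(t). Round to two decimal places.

Link Period 0→Period 1:
ΣP(Period 1)Q(Period 0) = 27.84×16 + 1.02×236 = 445.44 + 240.72 = 686.16
ΣP(Period 0)Q(Period 0) = 21.69×16 + 0.90×236 = 347.04 + 212.4 = 559.44
link = 686.16/559.44 = 1.226512
Link Period 1→Period 2:
ΣP(Period 2)Q(Period 1) = 25.16×18 + 1.04×261 = 452.88 + 271.44 = 724.32
ΣP(Period 1)Q(Period 1) = 27.84×18 + 1.02×261 = 501.12 + 266.22 = 767.34
link = 724.32/767.34 = 0.943936
Chained index = 100 × 1.226512 × 0.943936 = 115.7749

115.77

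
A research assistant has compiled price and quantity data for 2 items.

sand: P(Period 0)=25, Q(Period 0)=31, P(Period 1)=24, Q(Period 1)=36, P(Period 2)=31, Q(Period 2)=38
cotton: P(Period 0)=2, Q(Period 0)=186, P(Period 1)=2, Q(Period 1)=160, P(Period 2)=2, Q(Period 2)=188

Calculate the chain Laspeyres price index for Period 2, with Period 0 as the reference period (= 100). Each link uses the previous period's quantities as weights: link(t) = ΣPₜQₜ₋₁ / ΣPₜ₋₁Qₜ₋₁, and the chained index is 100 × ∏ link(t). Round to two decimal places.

118.01

Link Period 0→Period 1:
ΣP(Period 1)Q(Period 0) = 24×31 + 2×186 = 744 + 372 = 1116
ΣP(Period 0)Q(Period 0) = 25×31 + 2×186 = 775 + 372 = 1147
link = 1116/1147 = 0.972973
Link Period 1→Period 2:
ΣP(Period 2)Q(Period 1) = 31×36 + 2×160 = 1116 + 320 = 1436
ΣP(Period 1)Q(Period 1) = 24×36 + 2×160 = 864 + 320 = 1184
link = 1436/1184 = 1.212838
Chained index = 100 × 0.972973 × 1.212838 = 118.0058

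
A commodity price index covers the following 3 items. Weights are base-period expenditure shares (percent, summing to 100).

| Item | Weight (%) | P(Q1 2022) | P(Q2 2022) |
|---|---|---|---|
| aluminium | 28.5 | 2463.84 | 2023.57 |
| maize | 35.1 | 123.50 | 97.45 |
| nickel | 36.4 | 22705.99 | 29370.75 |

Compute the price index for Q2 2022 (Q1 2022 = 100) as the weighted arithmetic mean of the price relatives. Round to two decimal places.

98.19

aluminium: 28.5 × (2023.57/2463.84) = 28.5 × 0.821307 = 23.4073
maize: 35.1 × (97.45/123.50) = 35.1 × 0.789069 = 27.6963
nickel: 36.4 × (29370.75/22705.99) = 36.4 × 1.293524 = 47.0843
Index = Σ wᵢ·(p₁ᵢ/p₀ᵢ) = 23.4073 + 27.6963 + 47.0843 = 98.1879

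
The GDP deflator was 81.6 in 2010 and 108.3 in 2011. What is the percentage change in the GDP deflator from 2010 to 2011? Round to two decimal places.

32.72%

Change = (108.3 − 81.6) / 81.6 × 100
       = 26.7 / 81.6 × 100 = 32.7206%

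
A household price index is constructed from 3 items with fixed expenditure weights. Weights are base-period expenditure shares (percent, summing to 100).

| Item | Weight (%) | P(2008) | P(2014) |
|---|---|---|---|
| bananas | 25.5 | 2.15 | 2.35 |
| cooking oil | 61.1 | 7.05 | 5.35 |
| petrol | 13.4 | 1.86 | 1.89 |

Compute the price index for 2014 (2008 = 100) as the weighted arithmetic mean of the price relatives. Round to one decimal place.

bananas: 25.5 × (2.35/2.15) = 25.5 × 1.093023 = 27.8721
cooking oil: 61.1 × (5.35/7.05) = 61.1 × 0.758865 = 46.3667
petrol: 13.4 × (1.89/1.86) = 13.4 × 1.016129 = 13.6161
Index = Σ wᵢ·(p₁ᵢ/p₀ᵢ) = 27.8721 + 46.3667 + 13.6161 = 87.8549

87.9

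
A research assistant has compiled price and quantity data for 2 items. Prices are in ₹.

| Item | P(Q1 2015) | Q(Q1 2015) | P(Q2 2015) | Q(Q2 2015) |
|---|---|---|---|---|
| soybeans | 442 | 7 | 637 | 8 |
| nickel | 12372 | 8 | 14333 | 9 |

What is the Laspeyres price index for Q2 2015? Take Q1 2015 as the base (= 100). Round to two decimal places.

Laspeyres price index uses base-period quantities as weights.
ΣP(Q2 2015)·Q(Q1 2015) = 637×7 + 14333×8 = 4459 + 114664 = 119123
ΣP(Q1 2015)·Q(Q1 2015) = 442×7 + 12372×8 = 3094 + 98976 = 102070
Index = 119123 / 102070 × 100 = 116.7072

116.71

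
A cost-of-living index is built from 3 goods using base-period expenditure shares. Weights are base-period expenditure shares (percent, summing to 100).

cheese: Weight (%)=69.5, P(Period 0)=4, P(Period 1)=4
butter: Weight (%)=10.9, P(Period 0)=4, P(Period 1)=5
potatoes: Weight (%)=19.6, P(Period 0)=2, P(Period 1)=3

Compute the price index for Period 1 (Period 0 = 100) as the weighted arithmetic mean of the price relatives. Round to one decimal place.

cheese: 69.5 × (4/4) = 69.5 × 1.000000 = 69.5000
butter: 10.9 × (5/4) = 10.9 × 1.250000 = 13.6250
potatoes: 19.6 × (3/2) = 19.6 × 1.500000 = 29.4000
Index = Σ wᵢ·(p₁ᵢ/p₀ᵢ) = 69.5000 + 13.6250 + 29.4000 = 112.5250

112.5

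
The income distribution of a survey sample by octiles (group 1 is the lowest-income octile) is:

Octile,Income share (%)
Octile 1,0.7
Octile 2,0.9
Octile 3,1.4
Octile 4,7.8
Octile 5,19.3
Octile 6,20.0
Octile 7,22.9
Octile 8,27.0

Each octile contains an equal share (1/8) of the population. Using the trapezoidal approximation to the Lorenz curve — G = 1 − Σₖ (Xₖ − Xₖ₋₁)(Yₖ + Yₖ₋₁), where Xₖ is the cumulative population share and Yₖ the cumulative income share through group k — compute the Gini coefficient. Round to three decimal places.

0.452

Cumulative income shares Yₖ: 0.0070, 0.0160, 0.0300, 0.1080, 0.3010, 0.5010, 0.7300, 1.0000
Σ (Xₖ−Xₖ₋₁)(Yₖ+Yₖ₋₁) = (1/8)(0.0070+0.0000) + (1/8)(0.0160+0.0070) + (1/8)(0.0300+0.0160) + (1/8)(0.1080+0.0300) + (1/8)(0.3010+0.1080) + (1/8)(0.5010+0.3010) + (1/8)(0.7300+0.5010) + (1/8)(1.0000+0.7300)
  = 0.0009 + 0.0029 + 0.0057 + 0.0173 + 0.0511 + 0.1003 + 0.1539 + 0.2162 = 0.5483
G = 1 − 0.5483 = 0.4517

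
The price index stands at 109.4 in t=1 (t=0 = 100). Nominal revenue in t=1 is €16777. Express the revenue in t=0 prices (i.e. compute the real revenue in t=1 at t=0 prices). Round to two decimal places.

15335.47

Real = Nominal ÷ (Index/100) = 16777 ÷ (109.4/100)
     = 16777 ÷ 1.094 = 15335.4662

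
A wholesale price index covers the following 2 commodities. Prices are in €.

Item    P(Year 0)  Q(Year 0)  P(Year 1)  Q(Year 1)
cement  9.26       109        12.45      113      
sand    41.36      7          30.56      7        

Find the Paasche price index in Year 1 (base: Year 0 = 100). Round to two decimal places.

Paasche price index uses current-period quantities as weights.
ΣP(Year 1)·Q(Year 1) = 12.45×113 + 30.56×7 = 1406.85 + 213.92 = 1620.77
ΣP(Year 0)·Q(Year 1) = 9.26×113 + 41.36×7 = 1046.38 + 289.52 = 1335.9
Index = 1620.77 / 1335.9 × 100 = 121.3242

121.32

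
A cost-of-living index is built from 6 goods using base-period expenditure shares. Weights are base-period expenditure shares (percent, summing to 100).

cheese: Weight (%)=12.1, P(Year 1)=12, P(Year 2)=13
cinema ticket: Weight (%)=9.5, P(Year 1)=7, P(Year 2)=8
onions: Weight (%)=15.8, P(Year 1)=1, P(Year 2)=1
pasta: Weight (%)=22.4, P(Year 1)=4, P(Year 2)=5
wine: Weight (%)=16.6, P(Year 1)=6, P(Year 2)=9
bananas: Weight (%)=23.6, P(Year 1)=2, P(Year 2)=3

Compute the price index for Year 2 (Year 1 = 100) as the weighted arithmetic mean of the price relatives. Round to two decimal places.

128.07

cheese: 12.1 × (13/12) = 12.1 × 1.083333 = 13.1083
cinema ticket: 9.5 × (8/7) = 9.5 × 1.142857 = 10.8571
onions: 15.8 × (1/1) = 15.8 × 1.000000 = 15.8000
pasta: 22.4 × (5/4) = 22.4 × 1.250000 = 28.0000
wine: 16.6 × (9/6) = 16.6 × 1.500000 = 24.9000
bananas: 23.6 × (3/2) = 23.6 × 1.500000 = 35.4000
Index = Σ wᵢ·(p₁ᵢ/p₀ᵢ) = 13.1083 + 10.8571 + 15.8000 + 28.0000 + 24.9000 + 35.4000 = 128.0655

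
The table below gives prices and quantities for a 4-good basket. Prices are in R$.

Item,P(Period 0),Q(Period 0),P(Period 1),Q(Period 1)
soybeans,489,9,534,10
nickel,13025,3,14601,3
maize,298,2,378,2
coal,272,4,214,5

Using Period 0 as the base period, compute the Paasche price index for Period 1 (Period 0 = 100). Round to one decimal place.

111.0

Paasche price index uses current-period quantities as weights.
ΣP(Period 1)·Q(Period 1) = 534×10 + 14601×3 + 378×2 + 214×5 = 5340 + 43803 + 756 + 1070 = 50969
ΣP(Period 0)·Q(Period 1) = 489×10 + 13025×3 + 298×2 + 272×5 = 4890 + 39075 + 596 + 1360 = 45921
Index = 50969 / 45921 × 100 = 110.9928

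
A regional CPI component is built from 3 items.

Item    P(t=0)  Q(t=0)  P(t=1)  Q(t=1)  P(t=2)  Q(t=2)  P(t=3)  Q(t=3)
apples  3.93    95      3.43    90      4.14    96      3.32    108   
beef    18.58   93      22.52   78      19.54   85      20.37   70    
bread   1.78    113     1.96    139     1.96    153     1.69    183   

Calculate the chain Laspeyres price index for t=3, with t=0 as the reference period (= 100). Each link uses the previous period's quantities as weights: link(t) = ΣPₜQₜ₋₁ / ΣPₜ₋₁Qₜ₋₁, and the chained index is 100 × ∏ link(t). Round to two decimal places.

104.23

Link t=0→t=1:
ΣP(t=1)Q(t=0) = 3.43×95 + 22.52×93 + 1.96×113 = 325.85 + 2094.36 + 221.48 = 2641.69
ΣP(t=0)Q(t=0) = 3.93×95 + 18.58×93 + 1.78×113 = 373.35 + 1727.94 + 201.14 = 2302.43
link = 2641.69/2302.43 = 1.147349
Link t=1→t=2:
ΣP(t=2)Q(t=1) = 4.14×90 + 19.54×78 + 1.96×139 = 372.6 + 1524.12 + 272.44 = 2169.16
ΣP(t=1)Q(t=1) = 3.43×90 + 22.52×78 + 1.96×139 = 308.7 + 1756.56 + 272.44 = 2337.7
link = 2169.16/2337.7 = 0.927903
Link t=2→t=3:
ΣP(t=3)Q(t=2) = 3.32×96 + 20.37×85 + 1.69×153 = 318.72 + 1731.45 + 258.57 = 2308.74
ΣP(t=2)Q(t=2) = 4.14×96 + 19.54×85 + 1.96×153 = 397.44 + 1660.9 + 299.88 = 2358.22
link = 2308.74/2358.22 = 0.979018
Chained index = 100 × 1.147349 × 0.927903 × 0.979018 = 104.2291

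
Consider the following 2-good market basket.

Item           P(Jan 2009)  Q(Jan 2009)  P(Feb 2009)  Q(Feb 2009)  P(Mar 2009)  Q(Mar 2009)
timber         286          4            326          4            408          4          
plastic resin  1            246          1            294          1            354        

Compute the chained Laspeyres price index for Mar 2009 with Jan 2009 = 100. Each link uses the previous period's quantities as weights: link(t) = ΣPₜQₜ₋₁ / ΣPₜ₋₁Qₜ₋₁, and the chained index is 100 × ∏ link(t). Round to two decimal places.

134.40

Link Jan 2009→Feb 2009:
ΣP(Feb 2009)Q(Jan 2009) = 326×4 + 1×246 = 1304 + 246 = 1550
ΣP(Jan 2009)Q(Jan 2009) = 286×4 + 1×246 = 1144 + 246 = 1390
link = 1550/1390 = 1.115108
Link Feb 2009→Mar 2009:
ΣP(Mar 2009)Q(Feb 2009) = 408×4 + 1×294 = 1632 + 294 = 1926
ΣP(Feb 2009)Q(Feb 2009) = 326×4 + 1×294 = 1304 + 294 = 1598
link = 1926/1598 = 1.205257
Chained index = 100 × 1.115108 × 1.205257 = 134.3991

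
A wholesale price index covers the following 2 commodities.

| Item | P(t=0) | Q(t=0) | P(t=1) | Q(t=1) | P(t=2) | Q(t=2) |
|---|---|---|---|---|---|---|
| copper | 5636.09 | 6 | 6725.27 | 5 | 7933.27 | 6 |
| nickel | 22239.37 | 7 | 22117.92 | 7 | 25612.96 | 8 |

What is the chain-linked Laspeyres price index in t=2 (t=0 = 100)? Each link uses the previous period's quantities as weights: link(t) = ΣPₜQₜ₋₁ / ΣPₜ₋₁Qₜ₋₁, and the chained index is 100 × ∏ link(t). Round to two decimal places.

Link t=0→t=1:
ΣP(t=1)Q(t=0) = 6725.27×6 + 22117.92×7 = 40351.62 + 154825.44 = 195177.06
ΣP(t=0)Q(t=0) = 5636.09×6 + 22239.37×7 = 33816.54 + 155675.59 = 189492.13
link = 195177.06/189492.13 = 1.030001
Link t=1→t=2:
ΣP(t=2)Q(t=1) = 7933.27×5 + 25612.96×7 = 39666.35 + 179290.72 = 218957.07
ΣP(t=1)Q(t=1) = 6725.27×5 + 22117.92×7 = 33626.35 + 154825.44 = 188451.79
link = 218957.07/188451.79 = 1.161873
Chained index = 100 × 1.030001 × 1.161873 = 119.6730

119.67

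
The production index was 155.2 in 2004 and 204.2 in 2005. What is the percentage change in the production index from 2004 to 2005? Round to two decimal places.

31.57%

Change = (204.2 − 155.2) / 155.2 × 100
       = 49.0 / 155.2 × 100 = 31.5722%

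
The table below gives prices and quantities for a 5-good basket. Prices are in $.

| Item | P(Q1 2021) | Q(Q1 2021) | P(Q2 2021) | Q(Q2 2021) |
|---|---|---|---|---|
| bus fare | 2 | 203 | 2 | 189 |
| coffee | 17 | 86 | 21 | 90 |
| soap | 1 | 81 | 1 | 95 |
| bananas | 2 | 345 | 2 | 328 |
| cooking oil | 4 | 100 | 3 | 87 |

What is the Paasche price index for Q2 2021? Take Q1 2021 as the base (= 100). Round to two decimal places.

109.08

Paasche price index uses current-period quantities as weights.
ΣP(Q2 2021)·Q(Q2 2021) = 2×189 + 21×90 + 1×95 + 2×328 + 3×87 = 378 + 1890 + 95 + 656 + 261 = 3280
ΣP(Q1 2021)·Q(Q2 2021) = 2×189 + 17×90 + 1×95 + 2×328 + 4×87 = 378 + 1530 + 95 + 656 + 348 = 3007
Index = 3280 / 3007 × 100 = 109.0788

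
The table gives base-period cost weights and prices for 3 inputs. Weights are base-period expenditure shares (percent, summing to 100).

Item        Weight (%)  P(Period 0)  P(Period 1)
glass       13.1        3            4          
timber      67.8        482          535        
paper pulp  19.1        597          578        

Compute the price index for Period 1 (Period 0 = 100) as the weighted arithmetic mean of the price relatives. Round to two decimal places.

glass: 13.1 × (4/3) = 13.1 × 1.333333 = 17.4667
timber: 67.8 × (535/482) = 67.8 × 1.109959 = 75.2552
paper pulp: 19.1 × (578/597) = 19.1 × 0.968174 = 18.4921
Index = Σ wᵢ·(p₁ᵢ/p₀ᵢ) = 17.4667 + 75.2552 + 18.4921 = 111.2140

111.21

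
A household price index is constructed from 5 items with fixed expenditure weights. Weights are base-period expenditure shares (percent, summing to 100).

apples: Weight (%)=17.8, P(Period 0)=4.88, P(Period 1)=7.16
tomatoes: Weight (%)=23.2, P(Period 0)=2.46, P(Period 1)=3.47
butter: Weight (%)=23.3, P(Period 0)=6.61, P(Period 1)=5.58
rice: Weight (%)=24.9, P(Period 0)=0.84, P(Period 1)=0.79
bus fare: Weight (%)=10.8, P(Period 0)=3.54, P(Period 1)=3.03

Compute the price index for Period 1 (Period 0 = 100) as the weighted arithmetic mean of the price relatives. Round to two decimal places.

apples: 17.8 × (7.16/4.88) = 17.8 × 1.467213 = 26.1164
tomatoes: 23.2 × (3.47/2.46) = 23.2 × 1.410569 = 32.7252
butter: 23.3 × (5.58/6.61) = 23.3 × 0.844175 = 19.6693
rice: 24.9 × (0.79/0.84) = 24.9 × 0.940476 = 23.4179
bus fare: 10.8 × (3.03/3.54) = 10.8 × 0.855932 = 9.2441
Index = Σ wᵢ·(p₁ᵢ/p₀ᵢ) = 26.1164 + 32.7252 + 19.6693 + 23.4179 + 9.2441 = 111.1728

111.17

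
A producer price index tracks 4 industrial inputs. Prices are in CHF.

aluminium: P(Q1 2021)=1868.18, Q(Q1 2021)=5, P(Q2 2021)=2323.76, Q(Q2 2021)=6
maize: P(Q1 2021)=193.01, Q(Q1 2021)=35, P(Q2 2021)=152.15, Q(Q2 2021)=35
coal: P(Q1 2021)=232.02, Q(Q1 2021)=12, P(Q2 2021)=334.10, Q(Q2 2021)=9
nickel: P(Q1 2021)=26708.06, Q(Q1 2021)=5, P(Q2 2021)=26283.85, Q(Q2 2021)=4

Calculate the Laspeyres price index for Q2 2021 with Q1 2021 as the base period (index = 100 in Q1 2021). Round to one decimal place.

100.0

Laspeyres price index uses base-period quantities as weights.
ΣP(Q2 2021)·Q(Q1 2021) = 2323.76×5 + 152.15×35 + 334.10×12 + 26283.85×5 = 11618.8 + 5325.25 + 4009.2 + 131419.25 = 152372.5
ΣP(Q1 2021)·Q(Q1 2021) = 1868.18×5 + 193.01×35 + 232.02×12 + 26708.06×5 = 9340.9 + 6755.35 + 2784.24 + 133540.3 = 152420.79
Index = 152372.5 / 152420.79 × 100 = 99.9683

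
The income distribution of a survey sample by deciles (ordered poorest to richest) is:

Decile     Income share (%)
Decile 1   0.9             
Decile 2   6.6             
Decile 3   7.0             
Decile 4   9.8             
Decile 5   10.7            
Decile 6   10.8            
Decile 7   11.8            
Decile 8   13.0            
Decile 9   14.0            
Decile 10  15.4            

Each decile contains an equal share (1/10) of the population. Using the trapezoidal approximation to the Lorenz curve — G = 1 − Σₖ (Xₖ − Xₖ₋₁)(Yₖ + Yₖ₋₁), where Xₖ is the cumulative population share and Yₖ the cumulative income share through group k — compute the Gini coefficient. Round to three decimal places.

0.218

Cumulative income shares Yₖ: 0.0090, 0.0750, 0.1450, 0.2430, 0.3500, 0.4580, 0.5760, 0.7060, 0.8460, 1.0000
Σ (Xₖ−Xₖ₋₁)(Yₖ+Yₖ₋₁) = (1/10)(0.0090+0.0000) + (1/10)(0.0750+0.0090) + (1/10)(0.1450+0.0750) + (1/10)(0.2430+0.1450) + (1/10)(0.3500+0.2430) + (1/10)(0.4580+0.3500) + (1/10)(0.5760+0.4580) + (1/10)(0.7060+0.5760) + (1/10)(0.8460+0.7060) + (1/10)(1.0000+0.8460)
  = 0.0009 + 0.0084 + 0.0220 + 0.0388 + 0.0593 + 0.0808 + 0.1034 + 0.1282 + 0.1552 + 0.1846 = 0.7816
G = 1 − 0.7816 = 0.2184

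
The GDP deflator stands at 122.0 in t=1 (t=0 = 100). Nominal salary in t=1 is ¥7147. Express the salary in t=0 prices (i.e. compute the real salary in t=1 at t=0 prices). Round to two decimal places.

5858.20

Real = Nominal ÷ (Index/100) = 7147 ÷ (122.0/100)
     = 7147 ÷ 1.220 = 5858.1967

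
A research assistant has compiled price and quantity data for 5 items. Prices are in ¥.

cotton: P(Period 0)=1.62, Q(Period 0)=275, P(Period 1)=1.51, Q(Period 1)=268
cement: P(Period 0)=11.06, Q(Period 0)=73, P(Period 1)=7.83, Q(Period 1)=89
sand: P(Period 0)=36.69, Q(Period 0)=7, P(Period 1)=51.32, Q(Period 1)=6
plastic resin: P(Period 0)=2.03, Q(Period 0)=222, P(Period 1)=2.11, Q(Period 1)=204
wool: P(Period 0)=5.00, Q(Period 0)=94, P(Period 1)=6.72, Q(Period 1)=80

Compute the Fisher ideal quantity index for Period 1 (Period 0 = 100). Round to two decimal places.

Laspeyres component (base-period weights):
ΣP(Period 0)Q(Period 1) = 1.62×268 + 11.06×89 + 36.69×6 + 2.03×204 + 5.00×80 = 434.16 + 984.34 + 220.14 + 414.12 + 400 = 2452.76
ΣP(Period 0)Q(Period 0) = 1.62×275 + 11.06×73 + 36.69×7 + 2.03×222 + 5.00×94 = 445.5 + 807.38 + 256.83 + 450.66 + 470 = 2430.37
L = 2452.76 / 2430.37 × 100 = 100.9213
Paasche component (current-period weights):
ΣP(Period 1)Q(Period 1) = 1.51×268 + 7.83×89 + 51.32×6 + 2.11×204 + 6.72×80 = 404.68 + 696.87 + 307.92 + 430.44 + 537.6 = 2377.51
ΣP(Period 1)Q(Period 0) = 1.51×275 + 7.83×73 + 51.32×7 + 2.11×222 + 6.72×94 = 415.25 + 571.59 + 359.24 + 468.42 + 631.68 = 2446.18
P = 2377.51 / 2446.18 × 100 = 97.1928
Fisher = √(L × P) = √(100.9213 × 97.1928) = 99.0395

99.04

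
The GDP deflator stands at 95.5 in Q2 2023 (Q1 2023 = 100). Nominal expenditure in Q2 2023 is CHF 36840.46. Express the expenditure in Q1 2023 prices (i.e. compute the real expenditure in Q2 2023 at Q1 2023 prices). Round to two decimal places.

38576.40

Real = Nominal ÷ (Index/100) = 36840.46 ÷ (95.5/100)
     = 36840.46 ÷ 0.955 = 38576.3979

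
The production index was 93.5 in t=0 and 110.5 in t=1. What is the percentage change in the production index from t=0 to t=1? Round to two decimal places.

18.18%

Change = (110.5 − 93.5) / 93.5 × 100
       = 17.0 / 93.5 × 100 = 18.1818%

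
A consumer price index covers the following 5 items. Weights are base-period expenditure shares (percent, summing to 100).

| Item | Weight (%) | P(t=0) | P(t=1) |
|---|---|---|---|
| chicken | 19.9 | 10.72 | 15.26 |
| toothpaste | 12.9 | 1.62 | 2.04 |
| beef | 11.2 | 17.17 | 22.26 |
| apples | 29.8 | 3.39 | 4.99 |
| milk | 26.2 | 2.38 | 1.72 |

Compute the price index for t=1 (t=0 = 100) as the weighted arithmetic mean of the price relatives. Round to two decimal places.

121.89

chicken: 19.9 × (15.26/10.72) = 19.9 × 1.423507 = 28.3278
toothpaste: 12.9 × (2.04/1.62) = 12.9 × 1.259259 = 16.2444
beef: 11.2 × (22.26/17.17) = 11.2 × 1.296447 = 14.5202
apples: 29.8 × (4.99/3.39) = 29.8 × 1.471976 = 43.8649
milk: 26.2 × (1.72/2.38) = 26.2 × 0.722689 = 18.9345
Index = Σ wᵢ·(p₁ᵢ/p₀ᵢ) = 28.3278 + 16.2444 + 14.5202 + 43.8649 + 18.9345 = 121.8918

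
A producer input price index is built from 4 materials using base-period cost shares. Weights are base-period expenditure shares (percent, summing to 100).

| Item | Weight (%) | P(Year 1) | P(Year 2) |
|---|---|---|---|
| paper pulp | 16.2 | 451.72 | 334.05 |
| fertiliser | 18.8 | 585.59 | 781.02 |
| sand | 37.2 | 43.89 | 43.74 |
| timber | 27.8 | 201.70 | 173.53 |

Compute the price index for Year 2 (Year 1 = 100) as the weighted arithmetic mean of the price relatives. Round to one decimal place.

paper pulp: 16.2 × (334.05/451.72) = 16.2 × 0.739507 = 11.9800
fertiliser: 18.8 × (781.02/585.59) = 18.8 × 1.333732 = 25.0742
sand: 37.2 × (43.74/43.89) = 37.2 × 0.996582 = 37.0729
timber: 27.8 × (173.53/201.70) = 27.8 × 0.860337 = 23.9174
Index = Σ wᵢ·(p₁ᵢ/p₀ᵢ) = 11.9800 + 25.0742 + 37.0729 + 23.9174 = 98.0444

98.0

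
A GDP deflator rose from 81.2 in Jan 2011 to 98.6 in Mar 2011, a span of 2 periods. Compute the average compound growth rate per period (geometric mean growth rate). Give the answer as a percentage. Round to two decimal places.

Growth factor = (98.6/81.2)^(1/2) = (1.214286)^(1/2) = 1.101946
Growth rate = 1.101946 − 1 = 0.101946 = 10.1946%

10.19%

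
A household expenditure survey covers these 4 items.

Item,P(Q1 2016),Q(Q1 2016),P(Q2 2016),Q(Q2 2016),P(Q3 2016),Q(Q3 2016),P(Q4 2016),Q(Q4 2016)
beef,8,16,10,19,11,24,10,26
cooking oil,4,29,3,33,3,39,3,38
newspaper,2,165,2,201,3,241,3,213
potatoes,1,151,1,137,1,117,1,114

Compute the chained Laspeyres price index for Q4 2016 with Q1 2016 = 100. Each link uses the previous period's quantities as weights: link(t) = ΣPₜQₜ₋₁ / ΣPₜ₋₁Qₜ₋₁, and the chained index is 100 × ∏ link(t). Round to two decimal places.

Link Q1 2016→Q2 2016:
ΣP(Q2 2016)Q(Q1 2016) = 10×16 + 3×29 + 2×165 + 1×151 = 160 + 87 + 330 + 151 = 728
ΣP(Q1 2016)Q(Q1 2016) = 8×16 + 4×29 + 2×165 + 1×151 = 128 + 116 + 330 + 151 = 725
link = 728/725 = 1.004138
Link Q2 2016→Q3 2016:
ΣP(Q3 2016)Q(Q2 2016) = 11×19 + 3×33 + 3×201 + 1×137 = 209 + 99 + 603 + 137 = 1048
ΣP(Q2 2016)Q(Q2 2016) = 10×19 + 3×33 + 2×201 + 1×137 = 190 + 99 + 402 + 137 = 828
link = 1048/828 = 1.265700
Link Q3 2016→Q4 2016:
ΣP(Q4 2016)Q(Q3 2016) = 10×24 + 3×39 + 3×241 + 1×117 = 240 + 117 + 723 + 117 = 1197
ΣP(Q3 2016)Q(Q3 2016) = 11×24 + 3×39 + 3×241 + 1×117 = 264 + 117 + 723 + 117 = 1221
link = 1197/1221 = 0.980344
Chained index = 100 × 1.004138 × 1.265700 × 0.980344 = 124.5956

124.60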